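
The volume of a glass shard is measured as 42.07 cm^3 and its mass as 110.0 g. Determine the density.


Use the definition of density:
  rho = mass / volume
  rho = 110.0 / 42.07 = 2.615 g/cm^3

2.615 g/cm^3


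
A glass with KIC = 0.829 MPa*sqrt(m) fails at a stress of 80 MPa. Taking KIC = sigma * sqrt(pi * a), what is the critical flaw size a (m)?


Rearrange KIC = sigma * sqrt(pi * a):
  sqrt(pi * a) = KIC / sigma
  sqrt(pi * a) = 0.829 / 80 = 0.010363
  a = (KIC / sigma)^2 / pi
  a = 0.010363^2 / pi = 0.0000342 m

0.0000342 m


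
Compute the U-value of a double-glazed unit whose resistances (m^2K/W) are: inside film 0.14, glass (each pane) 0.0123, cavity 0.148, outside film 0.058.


Total thermal resistance (series):
  R_total = R_in + R_glass + R_air + R_glass + R_out
  R_total = 0.14 + 0.0123 + 0.148 + 0.0123 + 0.058 = 0.3706 m^2K/W
U-value = 1 / R_total = 1 / 0.3706 = 2.698 W/m^2K

2.698 W/m^2K


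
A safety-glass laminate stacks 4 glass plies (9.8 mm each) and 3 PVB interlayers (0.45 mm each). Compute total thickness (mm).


Total thickness = glass contribution + PVB contribution
  Glass: 4 * 9.8 = 39.2 mm
  PVB: 3 * 0.45 = 1.35 mm
  Total = 39.2 + 1.35 = 40.55 mm

40.55 mm


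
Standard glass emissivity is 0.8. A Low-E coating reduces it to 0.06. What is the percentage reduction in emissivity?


Percentage reduction = (1 - coated/uncoated) * 100
  Ratio = 0.06 / 0.8 = 0.075
  Reduction = (1 - 0.075) * 100 = 92.5%

92.5%


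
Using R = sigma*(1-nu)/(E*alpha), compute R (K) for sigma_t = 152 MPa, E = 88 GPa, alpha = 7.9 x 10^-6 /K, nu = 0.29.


Thermal shock resistance: R = sigma * (1 - nu) / (E * alpha)
  Numerator = 152 * (1 - 0.29) = 107.92
  Denominator = 88 * 1000 * (7.9 x 10^-6) = 0.6952
  R = 107.92 / 0.6952 = 155.2 K

155.2 K


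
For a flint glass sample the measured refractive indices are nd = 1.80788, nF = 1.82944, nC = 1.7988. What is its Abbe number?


Abbe number formula: Vd = (nd - 1) / (nF - nC)
  nd - 1 = 1.80788 - 1 = 0.80788
  nF - nC = 1.82944 - 1.7988 = 0.03064
  Vd = 0.80788 / 0.03064 = 26.37

26.37


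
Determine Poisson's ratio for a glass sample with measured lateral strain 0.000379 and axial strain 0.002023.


Poisson's ratio: nu = lateral strain / axial strain
  nu = 0.000379 / 0.002023 = 0.1873

0.1873


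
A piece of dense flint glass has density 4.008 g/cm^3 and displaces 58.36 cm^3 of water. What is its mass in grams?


Rearrange rho = m / V:
  m = rho * V
  m = 4.008 * 58.36 = 233.907 g

233.907 g


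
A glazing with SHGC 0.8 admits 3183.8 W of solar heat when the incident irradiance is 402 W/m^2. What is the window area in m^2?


Rearrange Q = Area * SHGC * Irradiance:
  Area = Q / (SHGC * Irradiance)
  Area = 3183.8 / (0.8 * 402) = 9.9 m^2

9.9 m^2


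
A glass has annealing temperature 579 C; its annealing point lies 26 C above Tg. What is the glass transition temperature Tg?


Rearrange T_anneal = Tg + offset for Tg:
  Tg = T_anneal - offset = 579 - 26 = 553 C

553 C


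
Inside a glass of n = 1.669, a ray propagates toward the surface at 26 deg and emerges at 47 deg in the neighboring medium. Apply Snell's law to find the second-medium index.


Apply Snell's law: n1 * sin(theta1) = n2 * sin(theta2)
  n2 = n1 * sin(theta1) / sin(theta2)
  sin(26) = 0.438371
  sin(47) = 0.731354
  n2 = 1.669 * 0.438371 / 0.731354 = 1.0004

1.0004


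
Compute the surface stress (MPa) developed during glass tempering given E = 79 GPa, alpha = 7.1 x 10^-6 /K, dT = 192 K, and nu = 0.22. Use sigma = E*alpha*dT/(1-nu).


Tempering stress: sigma = E * alpha * dT / (1 - nu)
  E (MPa) = 79 * 1000 = 79000
  Numerator = 79000 * (7.1 x 10^-6) * 192 = 107.6928
  Denominator = 1 - 0.22 = 0.78
  sigma = 107.6928 / 0.78 = 138.1 MPa

138.1 MPa


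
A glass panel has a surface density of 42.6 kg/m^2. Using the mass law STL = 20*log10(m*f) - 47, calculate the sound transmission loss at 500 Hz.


Mass law: STL = 20 * log10(m * f) - 47
  m * f = 42.6 * 500 = 21300
  log10(21300) = 4.32838
  STL = 20 * 4.32838 - 47 = 86.5676 - 47 = 39.6 dB

39.6 dB


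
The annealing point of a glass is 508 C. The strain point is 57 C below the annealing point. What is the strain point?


Strain point = annealing point - difference:
  T_strain = 508 - 57 = 451 C

451 C


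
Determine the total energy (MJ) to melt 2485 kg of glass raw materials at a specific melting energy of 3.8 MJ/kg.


Total energy = mass * specific energy
  E = 2485 * 3.8 = 9443 MJ

9443 MJ


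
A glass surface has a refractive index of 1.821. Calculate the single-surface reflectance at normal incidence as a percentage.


Fresnel reflectance at normal incidence:
  R = ((n - 1)/(n + 1))^2
  (n - 1)/(n + 1) = (1.821 - 1)/(1.821 + 1) = 0.291032
  R = 0.291032^2 = 0.0846996
  R(%) = 0.0846996 * 100 = 8.47%

8.47%


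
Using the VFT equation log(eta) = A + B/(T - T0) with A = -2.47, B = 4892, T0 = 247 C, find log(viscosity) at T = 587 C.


VFT equation: log(eta) = A + B / (T - T0)
  T - T0 = 587 - 247 = 340
  B / (T - T0) = 4892 / 340 = 14.388
  log(eta) = -2.47 + 14.388 = 11.918

11.918


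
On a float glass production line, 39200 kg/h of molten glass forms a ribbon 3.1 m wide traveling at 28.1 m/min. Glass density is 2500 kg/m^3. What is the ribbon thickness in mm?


Ribbon cross-section from mass balance:
  Volume rate = throughput / density = 39200 / 2500 = 15.68 m^3/h
  thickness = volume rate / (speed * 60 * width), i.e.
  thickness = throughput / (60 * speed * width * density) * 1000
  thickness = 39200 / (60 * 28.1 * 3.1 * 2500) * 1000 = 3.0 mm

3.0 mm


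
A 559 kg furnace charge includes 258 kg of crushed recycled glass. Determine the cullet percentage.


Cullet ratio = (cullet mass / total batch mass) * 100
  Ratio = 258 / 559 * 100 = 46.15%

46.15%


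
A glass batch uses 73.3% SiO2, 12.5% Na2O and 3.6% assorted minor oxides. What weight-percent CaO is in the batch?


Pieces sum to 100%:
  CaO = 100 - (SiO2 + Na2O + others)
  CaO = 100 - (73.3 + 12.5 + 3.6) = 10.6%

10.6%


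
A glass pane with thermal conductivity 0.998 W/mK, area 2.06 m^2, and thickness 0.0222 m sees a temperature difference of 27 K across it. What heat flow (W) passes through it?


Fourier's law: Q = k * A * dT / t
  Q = 0.998 * 2.06 * 27 / 0.0222
  Q = 55.50876 / 0.0222 = 2500.4 W

2500.4 W


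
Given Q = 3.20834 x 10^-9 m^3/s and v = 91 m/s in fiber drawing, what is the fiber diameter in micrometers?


Cross-sectional area from continuity:
  A = Q / v = 3.20834 x 10^-9 / 91 = 3.525648 x 10^-11 m^2
Diameter from circular cross-section:
  d = sqrt(4A / pi) * 10^6 (m -> um)
  d = sqrt(4 * 3.525648 x 10^-11 / pi) * 10^6 = 6.7 um

6.7 um


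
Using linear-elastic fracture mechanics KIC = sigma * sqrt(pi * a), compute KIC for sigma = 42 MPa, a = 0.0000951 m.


Fracture toughness: KIC = sigma * sqrt(pi * a)
  pi * a = pi * 0.0000951 = 0.000298765
  sqrt(pi * a) = 0.017285
  KIC = 42 * 0.017285 = 0.726 MPa*sqrt(m)

0.726 MPa*sqrt(m)


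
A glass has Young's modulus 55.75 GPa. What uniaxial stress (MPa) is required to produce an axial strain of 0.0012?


Rearrange E = sigma / epsilon:
  sigma = E * epsilon
  E (MPa) = 55.75 * 1000 = 55750
  sigma = 55750 * 0.0012 = 66.9 MPa

66.9 MPa


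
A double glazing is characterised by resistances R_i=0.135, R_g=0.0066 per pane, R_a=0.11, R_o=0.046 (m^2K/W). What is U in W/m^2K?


Total thermal resistance (series):
  R_total = R_in + R_glass + R_air + R_glass + R_out
  R_total = 0.135 + 0.0066 + 0.11 + 0.0066 + 0.046 = 0.3042 m^2K/W
U-value = 1 / R_total = 1 / 0.3042 = 3.287 W/m^2K

3.287 W/m^2K


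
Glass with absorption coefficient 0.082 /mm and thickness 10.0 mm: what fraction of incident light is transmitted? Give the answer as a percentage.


Beer-Lambert law: T = exp(-alpha * thickness)
  exponent = -0.082 * 10.0 = -0.82
  T = exp(-0.82) = 0.4404
  Percentage = 0.4404 * 100 = 44.04%

44.04%


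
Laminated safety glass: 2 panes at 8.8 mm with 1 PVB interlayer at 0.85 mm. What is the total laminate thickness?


Total thickness = glass contribution + PVB contribution
  Glass: 2 * 8.8 = 17.6 mm
  PVB: 1 * 0.85 = 0.85 mm
  Total = 17.6 + 0.85 = 18.45 mm

18.45 mm


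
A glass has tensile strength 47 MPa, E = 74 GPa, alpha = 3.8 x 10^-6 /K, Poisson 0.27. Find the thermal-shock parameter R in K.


Thermal shock resistance: R = sigma * (1 - nu) / (E * alpha)
  Numerator = 47 * (1 - 0.27) = 34.31
  Denominator = 74 * 1000 * (3.8 x 10^-6) = 0.2812
  R = 34.31 / 0.2812 = 122.0 K

122.0 K


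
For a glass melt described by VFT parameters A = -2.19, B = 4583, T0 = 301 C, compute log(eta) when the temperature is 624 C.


VFT equation: log(eta) = A + B / (T - T0)
  T - T0 = 624 - 301 = 323
  B / (T - T0) = 4583 / 323 = 14.189
  log(eta) = -2.19 + 14.189 = 11.999

11.999


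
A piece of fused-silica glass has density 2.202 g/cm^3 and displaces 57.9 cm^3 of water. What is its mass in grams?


Rearrange rho = m / V:
  m = rho * V
  m = 2.202 * 57.9 = 127.496 g

127.496 g


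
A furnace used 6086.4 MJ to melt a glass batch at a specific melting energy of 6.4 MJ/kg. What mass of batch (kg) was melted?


Rearrange E = m * s for m:
  m = E / s
  m = 6086.4 / 6.4 = 951.0 kg

951.0 kg


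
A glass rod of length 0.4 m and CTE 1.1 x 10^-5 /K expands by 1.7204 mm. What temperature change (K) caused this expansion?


Rearrange dL = alpha * L0 * dT for dT:
  dT = dL / (alpha * L0)
  dL (m) = 1.7204 / 1000 = 0.0017204
  dT = 0.0017204 / ((1.1 x 10^-5) * 0.4) = 391.0 K

391.0 K


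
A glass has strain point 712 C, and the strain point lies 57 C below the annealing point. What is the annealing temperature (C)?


T_anneal = T_strain + gap:
  T_anneal = 712 + 57 = 769 C

769 C


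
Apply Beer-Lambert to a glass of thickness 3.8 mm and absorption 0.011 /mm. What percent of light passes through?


Beer-Lambert law: T = exp(-alpha * thickness)
  exponent = -0.011 * 3.8 = -0.0418
  T = exp(-0.0418) = 0.9591
  Percentage = 0.9591 * 100 = 95.91%

95.91%


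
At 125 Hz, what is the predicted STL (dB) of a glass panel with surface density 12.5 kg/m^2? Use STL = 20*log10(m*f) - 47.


Mass law: STL = 20 * log10(m * f) - 47
  m * f = 12.5 * 125 = 1562.5
  log10(1562.5) = 3.19382
  STL = 20 * 3.19382 - 47 = 63.8764 - 47 = 16.9 dB

16.9 dB


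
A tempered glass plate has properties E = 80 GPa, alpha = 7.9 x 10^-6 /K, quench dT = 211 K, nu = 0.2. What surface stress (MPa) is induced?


Tempering stress: sigma = E * alpha * dT / (1 - nu)
  E (MPa) = 80 * 1000 = 80000
  Numerator = 80000 * (7.9 x 10^-6) * 211 = 133.352
  Denominator = 1 - 0.2 = 0.8
  sigma = 133.352 / 0.8 = 166.7 MPa

166.7 MPa


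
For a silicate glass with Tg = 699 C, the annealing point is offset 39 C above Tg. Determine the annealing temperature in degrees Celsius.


The annealing temperature is Tg plus the offset:
  T_anneal = 699 + 39 = 738 C

738 C


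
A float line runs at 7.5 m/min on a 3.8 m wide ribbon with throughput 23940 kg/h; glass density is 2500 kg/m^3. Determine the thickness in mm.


Ribbon cross-section from mass balance:
  Volume rate = throughput / density = 23940 / 2500 = 9.576 m^3/h
  thickness = volume rate / (speed * 60 * width), i.e.
  thickness = throughput / (60 * speed * width * density) * 1000
  thickness = 23940 / (60 * 7.5 * 3.8 * 2500) * 1000 = 5.6 mm

5.6 mm


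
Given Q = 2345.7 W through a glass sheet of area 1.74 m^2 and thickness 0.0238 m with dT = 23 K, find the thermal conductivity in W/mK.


Fourier's law rearranged: k = Q * t / (A * dT)
  Numerator = 2345.7 * 0.0238 = 55.82766
  Denominator = 1.74 * 23 = 40.02
  k = 55.82766 / 40.02 = 1.395 W/mK

1.395 W/mK


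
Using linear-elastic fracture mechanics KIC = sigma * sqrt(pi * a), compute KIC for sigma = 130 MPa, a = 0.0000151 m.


Fracture toughness: KIC = sigma * sqrt(pi * a)
  pi * a = pi * 0.0000151 = 0.000047438
  sqrt(pi * a) = 0.006888
  KIC = 130 * 0.006888 = 0.895 MPa*sqrt(m)

0.895 MPa*sqrt(m)


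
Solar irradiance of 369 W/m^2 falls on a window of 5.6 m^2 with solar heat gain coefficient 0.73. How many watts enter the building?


Solar heat gain: Q = Area * SHGC * Irradiance
  Q = 5.6 * 0.73 * 369 = 1508.5 W

1508.5 W


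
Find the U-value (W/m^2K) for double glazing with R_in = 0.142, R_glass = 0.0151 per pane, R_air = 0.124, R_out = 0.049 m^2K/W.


Total thermal resistance (series):
  R_total = R_in + R_glass + R_air + R_glass + R_out
  R_total = 0.142 + 0.0151 + 0.124 + 0.0151 + 0.049 = 0.3452 m^2K/W
U-value = 1 / R_total = 1 / 0.3452 = 2.897 W/m^2K

2.897 W/m^2K


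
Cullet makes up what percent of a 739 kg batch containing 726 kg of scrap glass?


Cullet ratio = (cullet mass / total batch mass) * 100
  Ratio = 726 / 739 * 100 = 98.24%

98.24%


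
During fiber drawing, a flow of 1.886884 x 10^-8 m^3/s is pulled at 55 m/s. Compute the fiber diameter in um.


Cross-sectional area from continuity:
  A = Q / v = 1.886884 x 10^-8 / 55 = 3.430698 x 10^-10 m^2
Diameter from circular cross-section:
  d = sqrt(4A / pi) * 10^6 (m -> um)
  d = sqrt(4 * 3.430698 x 10^-10 / pi) * 10^6 = 20.9 um

20.9 um


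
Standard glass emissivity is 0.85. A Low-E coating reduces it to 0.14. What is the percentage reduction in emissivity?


Percentage reduction = (1 - coated/uncoated) * 100
  Ratio = 0.14 / 0.85 = 0.1647
  Reduction = (1 - 0.1647) * 100 = 83.5%

83.5%


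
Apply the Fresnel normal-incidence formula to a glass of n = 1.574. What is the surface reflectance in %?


Fresnel reflectance at normal incidence:
  R = ((n - 1)/(n + 1))^2
  (n - 1)/(n + 1) = (1.574 - 1)/(1.574 + 1) = 0.222999
  R = 0.222999^2 = 0.0497286
  R(%) = 0.0497286 * 100 = 4.973%

4.973%


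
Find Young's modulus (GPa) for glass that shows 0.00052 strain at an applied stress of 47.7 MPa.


Young's modulus: E = stress / strain
  E = 47.7 MPa / 0.00052 = 91730.77 MPa
Convert to GPa: 91730.77 / 1000 = 91.73 GPa

91.73 GPa


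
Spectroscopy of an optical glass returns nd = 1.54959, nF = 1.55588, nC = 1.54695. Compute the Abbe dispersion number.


Abbe number formula: Vd = (nd - 1) / (nF - nC)
  nd - 1 = 1.54959 - 1 = 0.54959
  nF - nC = 1.55588 - 1.54695 = 0.00893
  Vd = 0.54959 / 0.00893 = 61.54

61.54


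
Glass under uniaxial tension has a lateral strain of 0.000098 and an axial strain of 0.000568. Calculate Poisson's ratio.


Poisson's ratio: nu = lateral strain / axial strain
  nu = 0.000098 / 0.000568 = 0.1725

0.1725


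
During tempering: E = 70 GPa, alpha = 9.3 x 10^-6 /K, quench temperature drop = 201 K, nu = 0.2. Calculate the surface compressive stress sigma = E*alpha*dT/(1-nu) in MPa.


Tempering stress: sigma = E * alpha * dT / (1 - nu)
  E (MPa) = 70 * 1000 = 70000
  Numerator = 70000 * (9.3 x 10^-6) * 201 = 130.851
  Denominator = 1 - 0.2 = 0.8
  sigma = 130.851 / 0.8 = 163.6 MPa

163.6 MPa


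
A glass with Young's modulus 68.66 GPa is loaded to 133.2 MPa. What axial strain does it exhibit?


Rearrange E = sigma / epsilon:
  epsilon = sigma / E
  E (MPa) = 68.66 * 1000 = 68660
  epsilon = 133.2 / 68660 = 0.00194

0.00194


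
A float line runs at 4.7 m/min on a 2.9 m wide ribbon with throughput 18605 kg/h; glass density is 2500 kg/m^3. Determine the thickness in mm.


Ribbon cross-section from mass balance:
  Volume rate = throughput / density = 18605 / 2500 = 7.442 m^3/h
  thickness = volume rate / (speed * 60 * width), i.e.
  thickness = throughput / (60 * speed * width * density) * 1000
  thickness = 18605 / (60 * 4.7 * 2.9 * 2500) * 1000 = 9.1 mm

9.1 mm


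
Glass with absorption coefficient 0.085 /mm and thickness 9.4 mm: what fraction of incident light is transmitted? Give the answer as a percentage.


Beer-Lambert law: T = exp(-alpha * thickness)
  exponent = -0.085 * 9.4 = -0.799
  T = exp(-0.799) = 0.4498
  Percentage = 0.4498 * 100 = 44.98%

44.98%


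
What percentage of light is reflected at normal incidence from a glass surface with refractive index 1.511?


Fresnel reflectance at normal incidence:
  R = ((n - 1)/(n + 1))^2
  (n - 1)/(n + 1) = (1.511 - 1)/(1.511 + 1) = 0.203505
  R = 0.203505^2 = 0.0414143
  R(%) = 0.0414143 * 100 = 4.141%

4.141%


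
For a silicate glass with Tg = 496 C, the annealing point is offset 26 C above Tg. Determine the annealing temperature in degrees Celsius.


The annealing temperature is Tg plus the offset:
  T_anneal = 496 + 26 = 522 C

522 C


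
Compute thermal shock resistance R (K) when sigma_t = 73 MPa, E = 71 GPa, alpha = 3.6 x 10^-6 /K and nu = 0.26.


Thermal shock resistance: R = sigma * (1 - nu) / (E * alpha)
  Numerator = 73 * (1 - 0.26) = 54.02
  Denominator = 71 * 1000 * (3.6 x 10^-6) = 0.2556
  R = 54.02 / 0.2556 = 211.3 K

211.3 K


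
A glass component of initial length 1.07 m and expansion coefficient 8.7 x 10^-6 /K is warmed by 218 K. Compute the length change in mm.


Thermal expansion formula: dL = alpha * L0 * dT
  dL = (8.7 x 10^-6) * 1.07 * 218 = 0.00202936 m
Convert to mm: 0.00202936 * 1000 = 2.0294 mm

2.0294 mm


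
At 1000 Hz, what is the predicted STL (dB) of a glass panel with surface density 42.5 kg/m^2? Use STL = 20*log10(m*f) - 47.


Mass law: STL = 20 * log10(m * f) - 47
  m * f = 42.5 * 1000 = 42500
  log10(42500) = 4.62839
  STL = 20 * 4.62839 - 47 = 92.5678 - 47 = 45.6 dB

45.6 dB


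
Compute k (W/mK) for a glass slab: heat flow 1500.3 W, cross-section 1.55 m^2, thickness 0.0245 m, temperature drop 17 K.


Fourier's law rearranged: k = Q * t / (A * dT)
  Numerator = 1500.3 * 0.0245 = 36.75735
  Denominator = 1.55 * 17 = 26.35
  k = 36.75735 / 26.35 = 1.395 W/mK

1.395 W/mK


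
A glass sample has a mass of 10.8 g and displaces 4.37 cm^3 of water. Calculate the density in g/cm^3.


Use the definition of density:
  rho = mass / volume
  rho = 10.8 / 4.37 = 2.471 g/cm^3

2.471 g/cm^3


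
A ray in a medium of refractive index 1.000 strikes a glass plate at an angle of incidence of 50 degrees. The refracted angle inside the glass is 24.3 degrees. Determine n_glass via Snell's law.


Apply Snell's law: n1 * sin(theta1) = n2 * sin(theta2)
  n2 = n1 * sin(theta1) / sin(theta2)
  sin(50) = 0.766044
  sin(24.3) = 0.411514
  n2 = 1.000 * 0.766044 / 0.411514 = 1.8615

1.8615


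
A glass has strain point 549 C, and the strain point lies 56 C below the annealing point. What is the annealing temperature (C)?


T_anneal = T_strain + gap:
  T_anneal = 549 + 56 = 605 C

605 C


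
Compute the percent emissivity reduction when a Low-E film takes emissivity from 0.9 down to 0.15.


Percentage reduction = (1 - coated/uncoated) * 100
  Ratio = 0.15 / 0.9 = 0.1667
  Reduction = (1 - 0.1667) * 100 = 83.3%

83.3%


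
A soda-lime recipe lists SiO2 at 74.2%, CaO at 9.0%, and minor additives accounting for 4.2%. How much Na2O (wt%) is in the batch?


Pieces sum to 100%:
  Na2O = 100 - (SiO2 + CaO + others)
  Na2O = 100 - (74.2 + 9.0 + 4.2) = 12.6%

12.6%


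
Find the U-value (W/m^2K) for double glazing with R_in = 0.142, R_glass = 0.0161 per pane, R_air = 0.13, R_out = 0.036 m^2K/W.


Total thermal resistance (series):
  R_total = R_in + R_glass + R_air + R_glass + R_out
  R_total = 0.142 + 0.0161 + 0.13 + 0.0161 + 0.036 = 0.3402 m^2K/W
U-value = 1 / R_total = 1 / 0.3402 = 2.939 W/m^2K

2.939 W/m^2K


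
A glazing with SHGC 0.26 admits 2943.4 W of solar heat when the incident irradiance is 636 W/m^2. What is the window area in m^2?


Rearrange Q = Area * SHGC * Irradiance:
  Area = Q / (SHGC * Irradiance)
  Area = 2943.4 / (0.26 * 636) = 17.8 m^2

17.8 m^2


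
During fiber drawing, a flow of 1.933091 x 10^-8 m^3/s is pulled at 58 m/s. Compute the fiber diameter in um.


Cross-sectional area from continuity:
  A = Q / v = 1.933091 x 10^-8 / 58 = 3.332916 x 10^-10 m^2
Diameter from circular cross-section:
  d = sqrt(4A / pi) * 10^6 (m -> um)
  d = sqrt(4 * 3.332916 x 10^-10 / pi) * 10^6 = 20.6 um

20.6 um


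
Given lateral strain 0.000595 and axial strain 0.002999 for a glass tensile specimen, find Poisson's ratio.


Poisson's ratio: nu = lateral strain / axial strain
  nu = 0.000595 / 0.002999 = 0.1984

0.1984


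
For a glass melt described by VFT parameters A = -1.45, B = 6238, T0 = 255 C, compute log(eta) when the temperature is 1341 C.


VFT equation: log(eta) = A + B / (T - T0)
  T - T0 = 1341 - 255 = 1086
  B / (T - T0) = 6238 / 1086 = 5.744
  log(eta) = -1.45 + 5.744 = 4.294

4.294


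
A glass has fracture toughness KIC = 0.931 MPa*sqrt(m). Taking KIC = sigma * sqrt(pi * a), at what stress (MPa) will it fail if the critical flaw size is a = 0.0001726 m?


Rearrange KIC = sigma * sqrt(pi * a):
  sigma = KIC / sqrt(pi * a)
  sqrt(pi * 0.0001726) = 0.023286
  sigma = 0.931 / 0.023286 = 39.98 MPa

39.98 MPa


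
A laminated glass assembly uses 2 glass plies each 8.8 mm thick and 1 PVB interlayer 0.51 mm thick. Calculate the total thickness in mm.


Total thickness = glass contribution + PVB contribution
  Glass: 2 * 8.8 = 17.6 mm
  PVB: 1 * 0.51 = 0.51 mm
  Total = 17.6 + 0.51 = 18.11 mm

18.11 mm


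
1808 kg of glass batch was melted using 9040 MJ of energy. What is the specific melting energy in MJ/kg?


Rearrange E = m * s for s:
  s = E / m
  s = 9040 / 1808 = 5.0 MJ/kg

5.0 MJ/kg


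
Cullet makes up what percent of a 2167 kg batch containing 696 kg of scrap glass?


Cullet ratio = (cullet mass / total batch mass) * 100
  Ratio = 696 / 2167 * 100 = 32.12%

32.12%


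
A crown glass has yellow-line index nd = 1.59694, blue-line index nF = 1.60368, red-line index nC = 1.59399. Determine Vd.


Abbe number formula: Vd = (nd - 1) / (nF - nC)
  nd - 1 = 1.59694 - 1 = 0.59694
  nF - nC = 1.60368 - 1.59399 = 0.00969
  Vd = 0.59694 / 0.00969 = 61.6

61.6


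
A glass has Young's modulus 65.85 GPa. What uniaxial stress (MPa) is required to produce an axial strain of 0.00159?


Rearrange E = sigma / epsilon:
  sigma = E * epsilon
  E (MPa) = 65.85 * 1000 = 65850
  sigma = 65850 * 0.00159 = 104.7 MPa

104.7 MPa


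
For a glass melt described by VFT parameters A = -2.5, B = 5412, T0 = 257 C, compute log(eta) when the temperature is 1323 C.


VFT equation: log(eta) = A + B / (T - T0)
  T - T0 = 1323 - 257 = 1066
  B / (T - T0) = 5412 / 1066 = 5.077
  log(eta) = -2.5 + 5.077 = 2.577

2.577


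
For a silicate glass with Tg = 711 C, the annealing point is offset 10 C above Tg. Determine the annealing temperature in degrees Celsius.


The annealing temperature is Tg plus the offset:
  T_anneal = 711 + 10 = 721 C

721 C


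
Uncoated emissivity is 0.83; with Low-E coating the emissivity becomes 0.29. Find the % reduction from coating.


Percentage reduction = (1 - coated/uncoated) * 100
  Ratio = 0.29 / 0.83 = 0.3494
  Reduction = (1 - 0.3494) * 100 = 65.1%

65.1%


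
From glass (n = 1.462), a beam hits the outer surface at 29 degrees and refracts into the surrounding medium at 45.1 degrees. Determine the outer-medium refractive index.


Apply Snell's law: n1 * sin(theta1) = n2 * sin(theta2)
  n2 = n1 * sin(theta1) / sin(theta2)
  sin(29) = 0.48481
  sin(45.1) = 0.70834
  n2 = 1.462 * 0.48481 / 0.70834 = 1.0006

1.0006


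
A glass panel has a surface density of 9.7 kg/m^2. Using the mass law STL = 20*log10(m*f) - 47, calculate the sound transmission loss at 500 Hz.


Mass law: STL = 20 * log10(m * f) - 47
  m * f = 9.7 * 500 = 4850
  log10(4850) = 3.68574
  STL = 20 * 3.68574 - 47 = 73.7148 - 47 = 26.7 dB

26.7 dB


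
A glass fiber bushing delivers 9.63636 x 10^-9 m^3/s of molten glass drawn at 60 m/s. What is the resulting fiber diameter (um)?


Cross-sectional area from continuity:
  A = Q / v = 9.63636 x 10^-9 / 60 = 1.60606 x 10^-10 m^2
Diameter from circular cross-section:
  d = sqrt(4A / pi) * 10^6 (m -> um)
  d = sqrt(4 * 1.60606 x 10^-10 / pi) * 10^6 = 14.3 um

14.3 um


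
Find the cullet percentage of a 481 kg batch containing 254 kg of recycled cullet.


Cullet ratio = (cullet mass / total batch mass) * 100
  Ratio = 254 / 481 * 100 = 52.81%

52.81%


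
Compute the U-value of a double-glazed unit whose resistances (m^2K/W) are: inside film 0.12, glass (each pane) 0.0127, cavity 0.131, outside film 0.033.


Total thermal resistance (series):
  R_total = R_in + R_glass + R_air + R_glass + R_out
  R_total = 0.12 + 0.0127 + 0.131 + 0.0127 + 0.033 = 0.3094 m^2K/W
U-value = 1 / R_total = 1 / 0.3094 = 3.232 W/m^2K

3.232 W/m^2K


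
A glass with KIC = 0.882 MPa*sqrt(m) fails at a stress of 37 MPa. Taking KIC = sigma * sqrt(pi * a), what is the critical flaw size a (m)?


Rearrange KIC = sigma * sqrt(pi * a):
  sqrt(pi * a) = KIC / sigma
  sqrt(pi * a) = 0.882 / 37 = 0.023838
  a = (KIC / sigma)^2 / pi
  a = 0.023838^2 / pi = 0.0001809 m

0.0001809 m


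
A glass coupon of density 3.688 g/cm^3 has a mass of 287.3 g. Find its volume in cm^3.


Rearrange rho = m / V:
  V = m / rho
  V = 287.3 / 3.688 = 77.901 cm^3

77.901 cm^3


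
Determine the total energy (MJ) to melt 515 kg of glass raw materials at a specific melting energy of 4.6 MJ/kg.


Total energy = mass * specific energy
  E = 515 * 4.6 = 2369 MJ

2369 MJ


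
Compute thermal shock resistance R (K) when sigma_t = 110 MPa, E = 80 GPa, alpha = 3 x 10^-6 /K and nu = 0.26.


Thermal shock resistance: R = sigma * (1 - nu) / (E * alpha)
  Numerator = 110 * (1 - 0.26) = 81.4
  Denominator = 80 * 1000 * (3 x 10^-6) = 0.24
  R = 81.4 / 0.24 = 339.2 K

339.2 K


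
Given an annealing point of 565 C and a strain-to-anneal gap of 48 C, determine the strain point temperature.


Strain point = annealing point - difference:
  T_strain = 565 - 48 = 517 C

517 C


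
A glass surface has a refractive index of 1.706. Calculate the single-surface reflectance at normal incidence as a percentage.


Fresnel reflectance at normal incidence:
  R = ((n - 1)/(n + 1))^2
  (n - 1)/(n + 1) = (1.706 - 1)/(1.706 + 1) = 0.260902
  R = 0.260902^2 = 0.0680699
  R(%) = 0.0680699 * 100 = 6.807%

6.807%


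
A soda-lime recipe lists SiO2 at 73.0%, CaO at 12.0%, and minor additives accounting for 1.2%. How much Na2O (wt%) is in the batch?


Pieces sum to 100%:
  Na2O = 100 - (SiO2 + CaO + others)
  Na2O = 100 - (73.0 + 12.0 + 1.2) = 13.8%

13.8%


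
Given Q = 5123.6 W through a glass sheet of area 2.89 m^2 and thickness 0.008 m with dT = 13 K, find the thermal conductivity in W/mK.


Fourier's law rearranged: k = Q * t / (A * dT)
  Numerator = 5123.6 * 0.008 = 40.9888
  Denominator = 2.89 * 13 = 37.57
  k = 40.9888 / 37.57 = 1.091 W/mK

1.091 W/mK


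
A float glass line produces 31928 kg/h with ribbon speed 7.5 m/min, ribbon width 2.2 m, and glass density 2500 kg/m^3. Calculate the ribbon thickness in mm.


Ribbon cross-section from mass balance:
  Volume rate = throughput / density = 31928 / 2500 = 12.7712 m^3/h
  thickness = volume rate / (speed * 60 * width), i.e.
  thickness = throughput / (60 * speed * width * density) * 1000
  thickness = 31928 / (60 * 7.5 * 2.2 * 2500) * 1000 = 12.9 mm

12.9 mm


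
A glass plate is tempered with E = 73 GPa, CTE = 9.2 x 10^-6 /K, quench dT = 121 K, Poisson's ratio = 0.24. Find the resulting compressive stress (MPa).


Tempering stress: sigma = E * alpha * dT / (1 - nu)
  E (MPa) = 73 * 1000 = 73000
  Numerator = 73000 * (9.2 x 10^-6) * 121 = 81.2636
  Denominator = 1 - 0.24 = 0.76
  sigma = 81.2636 / 0.76 = 106.9 MPa

106.9 MPa


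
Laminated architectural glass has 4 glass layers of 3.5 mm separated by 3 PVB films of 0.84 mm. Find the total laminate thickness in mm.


Total thickness = glass contribution + PVB contribution
  Glass: 4 * 3.5 = 14.0 mm
  PVB: 3 * 0.84 = 2.52 mm
  Total = 14.0 + 2.52 = 16.52 mm

16.52 mm


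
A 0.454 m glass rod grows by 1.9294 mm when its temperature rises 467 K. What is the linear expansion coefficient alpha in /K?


Rearrange dL = alpha * L0 * dT for alpha:
  alpha = dL / (L0 * dT)
  alpha = (1.9294 / 1000) / (0.454 * 467) = 0.0000091 /K = 9.1 x 10^-6 /K

9.1 x 10^-6 /K


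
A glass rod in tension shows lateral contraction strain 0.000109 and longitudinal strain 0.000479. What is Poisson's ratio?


Poisson's ratio: nu = lateral strain / axial strain
  nu = 0.000109 / 0.000479 = 0.2276

0.2276


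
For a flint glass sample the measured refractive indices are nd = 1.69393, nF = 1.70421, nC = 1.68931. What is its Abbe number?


Abbe number formula: Vd = (nd - 1) / (nF - nC)
  nd - 1 = 1.69393 - 1 = 0.69393
  nF - nC = 1.70421 - 1.68931 = 0.0149
  Vd = 0.69393 / 0.0149 = 46.57

46.57


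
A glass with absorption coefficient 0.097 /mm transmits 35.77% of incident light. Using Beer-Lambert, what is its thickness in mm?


Rearrange T = exp(-alpha * thickness):
  thickness = -ln(T) / alpha
  T = 35.77/100 = 0.3577
  ln(T) = -1.02806
  -ln(T) = 1.02806
  thickness = 1.02806 / 0.097 = 10.6 mm

10.6 mm


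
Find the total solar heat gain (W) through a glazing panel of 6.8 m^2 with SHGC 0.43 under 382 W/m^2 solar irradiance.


Solar heat gain: Q = Area * SHGC * Irradiance
  Q = 6.8 * 0.43 * 382 = 1117 W

1117 W


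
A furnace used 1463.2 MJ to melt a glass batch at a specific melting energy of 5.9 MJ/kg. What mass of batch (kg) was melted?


Rearrange E = m * s for m:
  m = E / s
  m = 1463.2 / 5.9 = 248.0 kg

248.0 kg


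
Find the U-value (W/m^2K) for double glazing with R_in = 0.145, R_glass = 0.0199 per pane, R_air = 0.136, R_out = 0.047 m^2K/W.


Total thermal resistance (series):
  R_total = R_in + R_glass + R_air + R_glass + R_out
  R_total = 0.145 + 0.0199 + 0.136 + 0.0199 + 0.047 = 0.3678 m^2K/W
U-value = 1 / R_total = 1 / 0.3678 = 2.719 W/m^2K

2.719 W/m^2K


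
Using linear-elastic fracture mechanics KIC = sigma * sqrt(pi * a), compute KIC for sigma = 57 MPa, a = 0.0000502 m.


Fracture toughness: KIC = sigma * sqrt(pi * a)
  pi * a = pi * 0.0000502 = 0.000157708
  sqrt(pi * a) = 0.012558
  KIC = 57 * 0.012558 = 0.716 MPa*sqrt(m)

0.716 MPa*sqrt(m)


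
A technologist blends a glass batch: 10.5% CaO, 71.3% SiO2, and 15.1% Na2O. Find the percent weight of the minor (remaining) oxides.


Sum the three major oxides:
  SiO2 + Na2O + CaO = 71.3 + 15.1 + 10.5 = 96.9%
Subtract from 100%:
  Others = 100 - 96.9 = 3.1%

3.1%


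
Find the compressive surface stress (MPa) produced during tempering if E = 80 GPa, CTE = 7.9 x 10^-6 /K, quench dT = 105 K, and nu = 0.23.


Tempering stress: sigma = E * alpha * dT / (1 - nu)
  E (MPa) = 80 * 1000 = 80000
  Numerator = 80000 * (7.9 x 10^-6) * 105 = 66.36
  Denominator = 1 - 0.23 = 0.77
  sigma = 66.36 / 0.77 = 86.2 MPa

86.2 MPa


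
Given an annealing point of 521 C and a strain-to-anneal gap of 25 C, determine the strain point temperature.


Strain point = annealing point - difference:
  T_strain = 521 - 25 = 496 C

496 C


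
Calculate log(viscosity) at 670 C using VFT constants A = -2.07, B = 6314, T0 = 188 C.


VFT equation: log(eta) = A + B / (T - T0)
  T - T0 = 670 - 188 = 482
  B / (T - T0) = 6314 / 482 = 13.1
  log(eta) = -2.07 + 13.1 = 11.03

11.03


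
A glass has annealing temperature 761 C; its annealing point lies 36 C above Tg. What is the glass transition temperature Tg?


Rearrange T_anneal = Tg + offset for Tg:
  Tg = T_anneal - offset = 761 - 36 = 725 C

725 C


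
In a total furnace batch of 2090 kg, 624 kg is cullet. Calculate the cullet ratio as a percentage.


Cullet ratio = (cullet mass / total batch mass) * 100
  Ratio = 624 / 2090 * 100 = 29.86%

29.86%


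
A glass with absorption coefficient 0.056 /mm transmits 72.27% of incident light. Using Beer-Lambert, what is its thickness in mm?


Rearrange T = exp(-alpha * thickness):
  thickness = -ln(T) / alpha
  T = 72.27/100 = 0.7227
  ln(T) = -0.32476
  -ln(T) = 0.32476
  thickness = 0.32476 / 0.056 = 5.8 mm

5.8 mm


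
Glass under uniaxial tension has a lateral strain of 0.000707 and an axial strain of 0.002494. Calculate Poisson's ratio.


Poisson's ratio: nu = lateral strain / axial strain
  nu = 0.000707 / 0.002494 = 0.2835

0.2835


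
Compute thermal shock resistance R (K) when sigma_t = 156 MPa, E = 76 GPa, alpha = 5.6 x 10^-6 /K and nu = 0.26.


Thermal shock resistance: R = sigma * (1 - nu) / (E * alpha)
  Numerator = 156 * (1 - 0.26) = 115.44
  Denominator = 76 * 1000 * (5.6 x 10^-6) = 0.4256
  R = 115.44 / 0.4256 = 271.2 K

271.2 K


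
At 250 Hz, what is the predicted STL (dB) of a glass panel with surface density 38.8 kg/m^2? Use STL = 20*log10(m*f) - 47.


Mass law: STL = 20 * log10(m * f) - 47
  m * f = 38.8 * 250 = 9700
  log10(9700) = 3.98677
  STL = 20 * 3.98677 - 47 = 79.7354 - 47 = 32.7 dB

32.7 dB


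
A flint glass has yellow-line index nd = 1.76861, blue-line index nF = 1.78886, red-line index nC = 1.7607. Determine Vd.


Abbe number formula: Vd = (nd - 1) / (nF - nC)
  nd - 1 = 1.76861 - 1 = 0.76861
  nF - nC = 1.78886 - 1.7607 = 0.02816
  Vd = 0.76861 / 0.02816 = 27.29

27.29


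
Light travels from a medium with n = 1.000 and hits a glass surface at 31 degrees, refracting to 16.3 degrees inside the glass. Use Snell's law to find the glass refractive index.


Apply Snell's law: n1 * sin(theta1) = n2 * sin(theta2)
  n2 = n1 * sin(theta1) / sin(theta2)
  sin(31) = 0.515038
  sin(16.3) = 0.280667
  n2 = 1.000 * 0.515038 / 0.280667 = 1.8351

1.8351


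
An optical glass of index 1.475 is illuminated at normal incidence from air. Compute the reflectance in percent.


Fresnel reflectance at normal incidence:
  R = ((n - 1)/(n + 1))^2
  (n - 1)/(n + 1) = (1.475 - 1)/(1.475 + 1) = 0.191919
  R = 0.191919^2 = 0.0368329
  R(%) = 0.0368329 * 100 = 3.683%

3.683%


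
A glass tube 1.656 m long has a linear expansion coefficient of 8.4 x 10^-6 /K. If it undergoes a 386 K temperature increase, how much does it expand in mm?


Thermal expansion formula: dL = alpha * L0 * dT
  dL = (8.4 x 10^-6) * 1.656 * 386 = 0.00536941 m
Convert to mm: 0.00536941 * 1000 = 5.3694 mm

5.3694 mm


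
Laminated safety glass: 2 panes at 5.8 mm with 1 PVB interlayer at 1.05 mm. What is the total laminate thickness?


Total thickness = glass contribution + PVB contribution
  Glass: 2 * 5.8 = 11.6 mm
  PVB: 1 * 1.05 = 1.05 mm
  Total = 11.6 + 1.05 = 12.65 mm

12.65 mm


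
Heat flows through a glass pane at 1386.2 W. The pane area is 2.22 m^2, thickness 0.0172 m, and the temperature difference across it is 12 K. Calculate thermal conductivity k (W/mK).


Fourier's law rearranged: k = Q * t / (A * dT)
  Numerator = 1386.2 * 0.0172 = 23.84264
  Denominator = 2.22 * 12 = 26.64
  k = 23.84264 / 26.64 = 0.895 W/mK

0.895 W/mK


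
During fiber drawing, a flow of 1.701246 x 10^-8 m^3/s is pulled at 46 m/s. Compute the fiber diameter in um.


Cross-sectional area from continuity:
  A = Q / v = 1.701246 x 10^-8 / 46 = 3.698361 x 10^-10 m^2
Diameter from circular cross-section:
  d = sqrt(4A / pi) * 10^6 (m -> um)
  d = sqrt(4 * 3.698361 x 10^-10 / pi) * 10^6 = 21.7 um

21.7 um


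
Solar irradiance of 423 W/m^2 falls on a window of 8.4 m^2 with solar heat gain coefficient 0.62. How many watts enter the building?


Solar heat gain: Q = Area * SHGC * Irradiance
  Q = 8.4 * 0.62 * 423 = 2203 W

2203 W


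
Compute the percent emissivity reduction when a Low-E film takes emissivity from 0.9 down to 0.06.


Percentage reduction = (1 - coated/uncoated) * 100
  Ratio = 0.06 / 0.9 = 0.0667
  Reduction = (1 - 0.0667) * 100 = 93.3%

93.3%


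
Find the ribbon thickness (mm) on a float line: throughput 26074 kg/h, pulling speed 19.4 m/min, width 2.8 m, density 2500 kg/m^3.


Ribbon cross-section from mass balance:
  Volume rate = throughput / density = 26074 / 2500 = 10.4296 m^3/h
  thickness = volume rate / (speed * 60 * width), i.e.
  thickness = throughput / (60 * speed * width * density) * 1000
  thickness = 26074 / (60 * 19.4 * 2.8 * 2500) * 1000 = 3.2 mm

3.2 mm


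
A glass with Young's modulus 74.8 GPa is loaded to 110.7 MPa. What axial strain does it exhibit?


Rearrange E = sigma / epsilon:
  epsilon = sigma / E
  E (MPa) = 74.8 * 1000 = 74800
  epsilon = 110.7 / 74800 = 0.00148

0.00148


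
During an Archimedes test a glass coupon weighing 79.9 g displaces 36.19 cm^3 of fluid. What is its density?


Use the definition of density:
  rho = mass / volume
  rho = 79.9 / 36.19 = 2.208 g/cm^3

2.208 g/cm^3


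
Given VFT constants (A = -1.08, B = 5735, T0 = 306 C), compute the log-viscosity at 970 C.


VFT equation: log(eta) = A + B / (T - T0)
  T - T0 = 970 - 306 = 664
  B / (T - T0) = 5735 / 664 = 8.637
  log(eta) = -1.08 + 8.637 = 7.557

7.557


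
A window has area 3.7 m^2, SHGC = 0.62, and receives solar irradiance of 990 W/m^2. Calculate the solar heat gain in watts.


Solar heat gain: Q = Area * SHGC * Irradiance
  Q = 3.7 * 0.62 * 990 = 2271.1 W

2271.1 W


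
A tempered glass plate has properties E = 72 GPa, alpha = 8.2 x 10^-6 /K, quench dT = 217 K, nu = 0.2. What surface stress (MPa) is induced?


Tempering stress: sigma = E * alpha * dT / (1 - nu)
  E (MPa) = 72 * 1000 = 72000
  Numerator = 72000 * (8.2 x 10^-6) * 217 = 128.1168
  Denominator = 1 - 0.2 = 0.8
  sigma = 128.1168 / 0.8 = 160.1 MPa

160.1 MPa


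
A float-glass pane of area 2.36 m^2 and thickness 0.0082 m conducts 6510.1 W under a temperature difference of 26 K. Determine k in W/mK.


Fourier's law rearranged: k = Q * t / (A * dT)
  Numerator = 6510.1 * 0.0082 = 53.38282
  Denominator = 2.36 * 26 = 61.36
  k = 53.38282 / 61.36 = 0.87 W/mK

0.87 W/mK


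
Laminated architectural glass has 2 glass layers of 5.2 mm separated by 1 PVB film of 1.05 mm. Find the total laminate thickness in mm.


Total thickness = glass contribution + PVB contribution
  Glass: 2 * 5.2 = 10.4 mm
  PVB: 1 * 1.05 = 1.05 mm
  Total = 10.4 + 1.05 = 11.45 mm

11.45 mm


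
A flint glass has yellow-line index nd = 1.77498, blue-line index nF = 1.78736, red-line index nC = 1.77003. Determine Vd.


Abbe number formula: Vd = (nd - 1) / (nF - nC)
  nd - 1 = 1.77498 - 1 = 0.77498
  nF - nC = 1.78736 - 1.77003 = 0.01733
  Vd = 0.77498 / 0.01733 = 44.72

44.72


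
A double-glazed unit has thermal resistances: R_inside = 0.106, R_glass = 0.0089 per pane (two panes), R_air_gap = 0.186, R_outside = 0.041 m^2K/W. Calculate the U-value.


Total thermal resistance (series):
  R_total = R_in + R_glass + R_air + R_glass + R_out
  R_total = 0.106 + 0.0089 + 0.186 + 0.0089 + 0.041 = 0.3508 m^2K/W
U-value = 1 / R_total = 1 / 0.3508 = 2.851 W/m^2K

2.851 W/m^2K


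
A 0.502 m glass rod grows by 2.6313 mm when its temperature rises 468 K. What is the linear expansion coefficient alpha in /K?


Rearrange dL = alpha * L0 * dT for alpha:
  alpha = dL / (L0 * dT)
  alpha = (2.6313 / 1000) / (0.502 * 468) = 0.0000112 /K = 1.12 x 10^-5 /K

1.12 x 10^-5 /K


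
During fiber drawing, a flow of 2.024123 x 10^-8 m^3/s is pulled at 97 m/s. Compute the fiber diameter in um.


Cross-sectional area from continuity:
  A = Q / v = 2.024123 x 10^-8 / 97 = 2.086725 x 10^-10 m^2
Diameter from circular cross-section:
  d = sqrt(4A / pi) * 10^6 (m -> um)
  d = sqrt(4 * 2.086725 x 10^-10 / pi) * 10^6 = 16.3 um

16.3 um


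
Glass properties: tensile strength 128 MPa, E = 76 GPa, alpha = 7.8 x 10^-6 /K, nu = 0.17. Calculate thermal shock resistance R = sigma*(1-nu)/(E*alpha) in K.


Thermal shock resistance: R = sigma * (1 - nu) / (E * alpha)
  Numerator = 128 * (1 - 0.17) = 106.24
  Denominator = 76 * 1000 * (7.8 x 10^-6) = 0.5928
  R = 106.24 / 0.5928 = 179.2 K

179.2 K


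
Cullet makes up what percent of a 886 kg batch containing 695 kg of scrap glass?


Cullet ratio = (cullet mass / total batch mass) * 100
  Ratio = 695 / 886 * 100 = 78.44%

78.44%


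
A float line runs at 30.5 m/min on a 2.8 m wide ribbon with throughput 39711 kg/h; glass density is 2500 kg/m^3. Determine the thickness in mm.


Ribbon cross-section from mass balance:
  Volume rate = throughput / density = 39711 / 2500 = 15.8844 m^3/h
  thickness = volume rate / (speed * 60 * width), i.e.
  thickness = throughput / (60 * speed * width * density) * 1000
  thickness = 39711 / (60 * 30.5 * 2.8 * 2500) * 1000 = 3.1 mm

3.1 mm
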